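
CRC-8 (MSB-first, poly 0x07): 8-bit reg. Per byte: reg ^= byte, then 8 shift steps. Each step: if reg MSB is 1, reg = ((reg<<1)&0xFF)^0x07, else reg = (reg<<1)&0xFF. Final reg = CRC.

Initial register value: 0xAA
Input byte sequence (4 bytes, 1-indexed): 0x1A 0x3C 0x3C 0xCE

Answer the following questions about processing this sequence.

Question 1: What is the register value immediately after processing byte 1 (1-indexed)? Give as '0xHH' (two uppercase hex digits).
After byte 1 (0x1A): reg=0x19

Answer: 0x19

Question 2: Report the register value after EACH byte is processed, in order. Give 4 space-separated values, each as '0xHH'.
0x19 0xFB 0x5B 0xE2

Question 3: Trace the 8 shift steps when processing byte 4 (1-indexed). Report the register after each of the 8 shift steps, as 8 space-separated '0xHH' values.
After byte 1 (0x1A): reg=0x19
After byte 2 (0x3C): reg=0xFB
After byte 3 (0x3C): reg=0x5B
Register before byte 4: 0x5B
After XOR with byte 0xCE: 0x95

Answer: 0x2D 0x5A 0xB4 0x6F 0xDE 0xBB 0x71 0xE2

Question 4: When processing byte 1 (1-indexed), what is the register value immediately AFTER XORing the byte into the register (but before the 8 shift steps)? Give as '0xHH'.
Register before byte 1: 0xAA
Byte 1: 0x1A
0xAA XOR 0x1A = 0xB0

Answer: 0xB0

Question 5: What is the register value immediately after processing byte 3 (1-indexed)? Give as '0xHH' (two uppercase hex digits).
After byte 1 (0x1A): reg=0x19
After byte 2 (0x3C): reg=0xFB
After byte 3 (0x3C): reg=0x5B

Answer: 0x5B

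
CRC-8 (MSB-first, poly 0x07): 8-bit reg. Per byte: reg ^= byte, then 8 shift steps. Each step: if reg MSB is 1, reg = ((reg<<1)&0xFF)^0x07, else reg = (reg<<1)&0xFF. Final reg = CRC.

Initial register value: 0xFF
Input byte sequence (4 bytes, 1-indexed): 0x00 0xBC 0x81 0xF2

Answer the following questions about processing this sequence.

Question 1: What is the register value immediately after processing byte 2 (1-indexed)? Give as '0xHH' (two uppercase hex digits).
Answer: 0xEA

Derivation:
After byte 1 (0x00): reg=0xF3
After byte 2 (0xBC): reg=0xEA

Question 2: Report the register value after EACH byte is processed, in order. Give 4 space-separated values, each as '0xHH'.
0xF3 0xEA 0x16 0xB2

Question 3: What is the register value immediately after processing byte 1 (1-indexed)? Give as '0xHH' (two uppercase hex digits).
After byte 1 (0x00): reg=0xF3

Answer: 0xF3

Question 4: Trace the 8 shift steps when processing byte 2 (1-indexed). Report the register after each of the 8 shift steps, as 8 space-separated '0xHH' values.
Answer: 0x9E 0x3B 0x76 0xEC 0xDF 0xB9 0x75 0xEA

Derivation:
After byte 1 (0x00): reg=0xF3
Register before byte 2: 0xF3
After XOR with byte 0xBC: 0x4F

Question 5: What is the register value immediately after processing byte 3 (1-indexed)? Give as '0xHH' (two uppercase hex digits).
Answer: 0x16

Derivation:
After byte 1 (0x00): reg=0xF3
After byte 2 (0xBC): reg=0xEA
After byte 3 (0x81): reg=0x16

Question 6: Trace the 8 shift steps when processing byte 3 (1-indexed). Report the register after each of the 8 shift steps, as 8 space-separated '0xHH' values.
Answer: 0xD6 0xAB 0x51 0xA2 0x43 0x86 0x0B 0x16

Derivation:
After byte 1 (0x00): reg=0xF3
After byte 2 (0xBC): reg=0xEA
Register before byte 3: 0xEA
After XOR with byte 0x81: 0x6B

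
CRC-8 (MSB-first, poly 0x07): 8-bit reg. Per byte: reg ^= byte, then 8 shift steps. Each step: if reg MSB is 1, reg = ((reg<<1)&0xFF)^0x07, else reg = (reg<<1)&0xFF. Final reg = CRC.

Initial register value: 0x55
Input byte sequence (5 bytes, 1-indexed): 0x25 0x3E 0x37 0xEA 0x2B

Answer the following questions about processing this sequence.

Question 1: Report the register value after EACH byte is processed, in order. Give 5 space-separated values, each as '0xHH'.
0x57 0x18 0xCD 0xF5 0x14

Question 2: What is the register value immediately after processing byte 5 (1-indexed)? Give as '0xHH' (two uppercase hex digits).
After byte 1 (0x25): reg=0x57
After byte 2 (0x3E): reg=0x18
After byte 3 (0x37): reg=0xCD
After byte 4 (0xEA): reg=0xF5
After byte 5 (0x2B): reg=0x14

Answer: 0x14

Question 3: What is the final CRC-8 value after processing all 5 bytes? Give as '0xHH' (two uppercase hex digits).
Answer: 0x14

Derivation:
After byte 1 (0x25): reg=0x57
After byte 2 (0x3E): reg=0x18
After byte 3 (0x37): reg=0xCD
After byte 4 (0xEA): reg=0xF5
After byte 5 (0x2B): reg=0x14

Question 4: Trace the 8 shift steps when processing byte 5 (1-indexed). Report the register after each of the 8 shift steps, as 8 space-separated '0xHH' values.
Answer: 0xBB 0x71 0xE2 0xC3 0x81 0x05 0x0A 0x14

Derivation:
After byte 1 (0x25): reg=0x57
After byte 2 (0x3E): reg=0x18
After byte 3 (0x37): reg=0xCD
After byte 4 (0xEA): reg=0xF5
Register before byte 5: 0xF5
After XOR with byte 0x2B: 0xDE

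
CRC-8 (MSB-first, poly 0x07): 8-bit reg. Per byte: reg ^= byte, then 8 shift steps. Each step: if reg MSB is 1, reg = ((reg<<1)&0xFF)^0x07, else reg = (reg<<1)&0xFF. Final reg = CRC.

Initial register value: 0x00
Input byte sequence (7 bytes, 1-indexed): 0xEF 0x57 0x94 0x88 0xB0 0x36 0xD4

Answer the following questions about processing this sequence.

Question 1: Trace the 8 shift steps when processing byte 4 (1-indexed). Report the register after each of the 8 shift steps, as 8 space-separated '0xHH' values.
After byte 1 (0xEF): reg=0x83
After byte 2 (0x57): reg=0x22
After byte 3 (0x94): reg=0x0B
Register before byte 4: 0x0B
After XOR with byte 0x88: 0x83

Answer: 0x01 0x02 0x04 0x08 0x10 0x20 0x40 0x80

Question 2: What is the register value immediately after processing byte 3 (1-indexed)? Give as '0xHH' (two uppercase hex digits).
Answer: 0x0B

Derivation:
After byte 1 (0xEF): reg=0x83
After byte 2 (0x57): reg=0x22
After byte 3 (0x94): reg=0x0B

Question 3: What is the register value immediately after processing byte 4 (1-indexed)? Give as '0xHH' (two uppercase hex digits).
Answer: 0x80

Derivation:
After byte 1 (0xEF): reg=0x83
After byte 2 (0x57): reg=0x22
After byte 3 (0x94): reg=0x0B
After byte 4 (0x88): reg=0x80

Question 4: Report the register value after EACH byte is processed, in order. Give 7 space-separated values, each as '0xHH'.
0x83 0x22 0x0B 0x80 0x90 0x7B 0x44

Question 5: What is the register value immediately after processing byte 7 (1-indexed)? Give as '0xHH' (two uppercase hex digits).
After byte 1 (0xEF): reg=0x83
After byte 2 (0x57): reg=0x22
After byte 3 (0x94): reg=0x0B
After byte 4 (0x88): reg=0x80
After byte 5 (0xB0): reg=0x90
After byte 6 (0x36): reg=0x7B
After byte 7 (0xD4): reg=0x44

Answer: 0x44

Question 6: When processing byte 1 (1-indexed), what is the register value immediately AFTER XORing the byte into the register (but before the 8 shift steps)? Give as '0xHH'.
Register before byte 1: 0x00
Byte 1: 0xEF
0x00 XOR 0xEF = 0xEF

Answer: 0xEF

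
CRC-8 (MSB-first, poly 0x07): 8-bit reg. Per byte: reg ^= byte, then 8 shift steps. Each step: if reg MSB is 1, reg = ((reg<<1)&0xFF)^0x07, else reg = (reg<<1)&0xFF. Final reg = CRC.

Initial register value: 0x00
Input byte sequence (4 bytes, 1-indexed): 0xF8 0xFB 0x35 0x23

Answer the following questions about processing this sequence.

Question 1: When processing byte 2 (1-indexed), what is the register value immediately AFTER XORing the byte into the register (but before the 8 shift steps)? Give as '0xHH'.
Answer: 0x1D

Derivation:
Register before byte 2: 0xE6
Byte 2: 0xFB
0xE6 XOR 0xFB = 0x1D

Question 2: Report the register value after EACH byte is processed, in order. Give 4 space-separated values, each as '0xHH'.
0xE6 0x53 0x35 0x62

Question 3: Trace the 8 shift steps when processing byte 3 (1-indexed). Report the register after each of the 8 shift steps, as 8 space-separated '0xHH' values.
Answer: 0xCC 0x9F 0x39 0x72 0xE4 0xCF 0x99 0x35

Derivation:
After byte 1 (0xF8): reg=0xE6
After byte 2 (0xFB): reg=0x53
Register before byte 3: 0x53
After XOR with byte 0x35: 0x66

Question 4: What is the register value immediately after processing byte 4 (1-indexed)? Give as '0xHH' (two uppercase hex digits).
Answer: 0x62

Derivation:
After byte 1 (0xF8): reg=0xE6
After byte 2 (0xFB): reg=0x53
After byte 3 (0x35): reg=0x35
After byte 4 (0x23): reg=0x62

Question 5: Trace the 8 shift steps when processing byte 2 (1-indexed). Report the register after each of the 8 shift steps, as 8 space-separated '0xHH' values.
After byte 1 (0xF8): reg=0xE6
Register before byte 2: 0xE6
After XOR with byte 0xFB: 0x1D

Answer: 0x3A 0x74 0xE8 0xD7 0xA9 0x55 0xAA 0x53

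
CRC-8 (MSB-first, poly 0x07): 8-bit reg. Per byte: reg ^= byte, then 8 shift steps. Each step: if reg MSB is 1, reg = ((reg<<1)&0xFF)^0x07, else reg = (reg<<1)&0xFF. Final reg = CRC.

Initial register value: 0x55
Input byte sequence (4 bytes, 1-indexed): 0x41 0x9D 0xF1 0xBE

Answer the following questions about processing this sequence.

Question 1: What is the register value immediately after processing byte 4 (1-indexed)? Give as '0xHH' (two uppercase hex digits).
After byte 1 (0x41): reg=0x6C
After byte 2 (0x9D): reg=0xD9
After byte 3 (0xF1): reg=0xD8
After byte 4 (0xBE): reg=0x35

Answer: 0x35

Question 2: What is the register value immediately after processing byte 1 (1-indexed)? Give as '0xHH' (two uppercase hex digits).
Answer: 0x6C

Derivation:
After byte 1 (0x41): reg=0x6C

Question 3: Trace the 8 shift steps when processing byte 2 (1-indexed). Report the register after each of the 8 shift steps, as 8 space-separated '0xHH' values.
Answer: 0xE5 0xCD 0x9D 0x3D 0x7A 0xF4 0xEF 0xD9

Derivation:
After byte 1 (0x41): reg=0x6C
Register before byte 2: 0x6C
After XOR with byte 0x9D: 0xF1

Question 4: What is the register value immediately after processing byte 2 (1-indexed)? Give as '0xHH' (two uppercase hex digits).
Answer: 0xD9

Derivation:
After byte 1 (0x41): reg=0x6C
After byte 2 (0x9D): reg=0xD9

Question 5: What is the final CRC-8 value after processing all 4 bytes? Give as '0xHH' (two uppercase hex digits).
Answer: 0x35

Derivation:
After byte 1 (0x41): reg=0x6C
After byte 2 (0x9D): reg=0xD9
After byte 3 (0xF1): reg=0xD8
After byte 4 (0xBE): reg=0x35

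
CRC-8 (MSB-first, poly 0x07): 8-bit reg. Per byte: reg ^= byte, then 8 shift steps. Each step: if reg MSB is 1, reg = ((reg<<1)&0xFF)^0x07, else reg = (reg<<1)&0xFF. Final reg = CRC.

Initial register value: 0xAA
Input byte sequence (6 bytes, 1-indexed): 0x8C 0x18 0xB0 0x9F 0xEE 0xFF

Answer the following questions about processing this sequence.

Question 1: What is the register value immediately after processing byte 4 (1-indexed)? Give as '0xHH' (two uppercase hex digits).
Answer: 0xD2

Derivation:
After byte 1 (0x8C): reg=0xF2
After byte 2 (0x18): reg=0x98
After byte 3 (0xB0): reg=0xD8
After byte 4 (0x9F): reg=0xD2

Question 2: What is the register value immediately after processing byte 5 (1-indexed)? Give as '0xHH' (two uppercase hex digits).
Answer: 0xB4

Derivation:
After byte 1 (0x8C): reg=0xF2
After byte 2 (0x18): reg=0x98
After byte 3 (0xB0): reg=0xD8
After byte 4 (0x9F): reg=0xD2
After byte 5 (0xEE): reg=0xB4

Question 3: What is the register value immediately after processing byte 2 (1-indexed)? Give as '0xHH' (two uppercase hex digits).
After byte 1 (0x8C): reg=0xF2
After byte 2 (0x18): reg=0x98

Answer: 0x98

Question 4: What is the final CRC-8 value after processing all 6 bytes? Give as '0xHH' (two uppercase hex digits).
Answer: 0xF6

Derivation:
After byte 1 (0x8C): reg=0xF2
After byte 2 (0x18): reg=0x98
After byte 3 (0xB0): reg=0xD8
After byte 4 (0x9F): reg=0xD2
After byte 5 (0xEE): reg=0xB4
After byte 6 (0xFF): reg=0xF6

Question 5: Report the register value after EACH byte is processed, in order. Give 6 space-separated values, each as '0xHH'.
0xF2 0x98 0xD8 0xD2 0xB4 0xF6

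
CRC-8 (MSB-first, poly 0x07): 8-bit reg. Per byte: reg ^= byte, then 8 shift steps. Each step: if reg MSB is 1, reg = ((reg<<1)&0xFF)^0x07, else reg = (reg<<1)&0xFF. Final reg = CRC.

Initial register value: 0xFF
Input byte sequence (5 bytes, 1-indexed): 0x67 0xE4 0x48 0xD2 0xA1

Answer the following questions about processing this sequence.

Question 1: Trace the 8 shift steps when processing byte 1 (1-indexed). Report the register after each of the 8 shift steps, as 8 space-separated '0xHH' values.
Answer: 0x37 0x6E 0xDC 0xBF 0x79 0xF2 0xE3 0xC1

Derivation:
Register before byte 1: 0xFF
After XOR with byte 0x67: 0x98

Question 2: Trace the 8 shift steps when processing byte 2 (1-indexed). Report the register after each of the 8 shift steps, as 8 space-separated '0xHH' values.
After byte 1 (0x67): reg=0xC1
Register before byte 2: 0xC1
After XOR with byte 0xE4: 0x25

Answer: 0x4A 0x94 0x2F 0x5E 0xBC 0x7F 0xFE 0xFB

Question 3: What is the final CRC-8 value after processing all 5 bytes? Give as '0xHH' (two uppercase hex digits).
Answer: 0xA9

Derivation:
After byte 1 (0x67): reg=0xC1
After byte 2 (0xE4): reg=0xFB
After byte 3 (0x48): reg=0x10
After byte 4 (0xD2): reg=0x40
After byte 5 (0xA1): reg=0xA9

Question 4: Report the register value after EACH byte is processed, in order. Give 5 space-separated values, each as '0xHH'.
0xC1 0xFB 0x10 0x40 0xA9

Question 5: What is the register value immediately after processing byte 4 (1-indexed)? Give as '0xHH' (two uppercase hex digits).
Answer: 0x40

Derivation:
After byte 1 (0x67): reg=0xC1
After byte 2 (0xE4): reg=0xFB
After byte 3 (0x48): reg=0x10
After byte 4 (0xD2): reg=0x40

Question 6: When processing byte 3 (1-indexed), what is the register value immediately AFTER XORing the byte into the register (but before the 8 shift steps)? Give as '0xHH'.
Answer: 0xB3

Derivation:
Register before byte 3: 0xFB
Byte 3: 0x48
0xFB XOR 0x48 = 0xB3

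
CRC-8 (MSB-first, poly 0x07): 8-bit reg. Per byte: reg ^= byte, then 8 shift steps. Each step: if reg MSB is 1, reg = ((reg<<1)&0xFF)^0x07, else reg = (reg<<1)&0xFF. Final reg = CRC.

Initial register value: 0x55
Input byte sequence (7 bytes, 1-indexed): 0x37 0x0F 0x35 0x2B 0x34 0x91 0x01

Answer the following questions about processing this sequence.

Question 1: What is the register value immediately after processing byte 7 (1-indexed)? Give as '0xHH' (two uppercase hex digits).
After byte 1 (0x37): reg=0x29
After byte 2 (0x0F): reg=0xF2
After byte 3 (0x35): reg=0x5B
After byte 4 (0x2B): reg=0x57
After byte 5 (0x34): reg=0x2E
After byte 6 (0x91): reg=0x34
After byte 7 (0x01): reg=0x8B

Answer: 0x8B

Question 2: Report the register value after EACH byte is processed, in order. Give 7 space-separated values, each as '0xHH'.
0x29 0xF2 0x5B 0x57 0x2E 0x34 0x8B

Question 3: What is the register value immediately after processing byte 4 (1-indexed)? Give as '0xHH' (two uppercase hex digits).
Answer: 0x57

Derivation:
After byte 1 (0x37): reg=0x29
After byte 2 (0x0F): reg=0xF2
After byte 3 (0x35): reg=0x5B
After byte 4 (0x2B): reg=0x57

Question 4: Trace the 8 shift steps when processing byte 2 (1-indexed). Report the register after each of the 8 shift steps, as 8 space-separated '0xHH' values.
Answer: 0x4C 0x98 0x37 0x6E 0xDC 0xBF 0x79 0xF2

Derivation:
After byte 1 (0x37): reg=0x29
Register before byte 2: 0x29
After XOR with byte 0x0F: 0x26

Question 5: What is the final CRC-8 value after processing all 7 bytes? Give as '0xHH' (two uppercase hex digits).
After byte 1 (0x37): reg=0x29
After byte 2 (0x0F): reg=0xF2
After byte 3 (0x35): reg=0x5B
After byte 4 (0x2B): reg=0x57
After byte 5 (0x34): reg=0x2E
After byte 6 (0x91): reg=0x34
After byte 7 (0x01): reg=0x8B

Answer: 0x8B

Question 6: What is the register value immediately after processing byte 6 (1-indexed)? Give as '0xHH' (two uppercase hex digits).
After byte 1 (0x37): reg=0x29
After byte 2 (0x0F): reg=0xF2
After byte 3 (0x35): reg=0x5B
After byte 4 (0x2B): reg=0x57
After byte 5 (0x34): reg=0x2E
After byte 6 (0x91): reg=0x34

Answer: 0x34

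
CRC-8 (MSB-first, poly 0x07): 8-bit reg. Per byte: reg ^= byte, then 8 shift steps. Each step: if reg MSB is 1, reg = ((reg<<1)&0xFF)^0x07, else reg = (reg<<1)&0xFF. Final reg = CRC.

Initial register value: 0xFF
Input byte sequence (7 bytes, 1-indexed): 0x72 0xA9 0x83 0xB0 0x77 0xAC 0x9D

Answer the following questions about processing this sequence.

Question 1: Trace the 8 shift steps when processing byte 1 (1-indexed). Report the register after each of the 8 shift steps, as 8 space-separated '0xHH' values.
Register before byte 1: 0xFF
After XOR with byte 0x72: 0x8D

Answer: 0x1D 0x3A 0x74 0xE8 0xD7 0xA9 0x55 0xAA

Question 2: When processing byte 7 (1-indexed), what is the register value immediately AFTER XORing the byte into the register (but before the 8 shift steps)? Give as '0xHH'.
Answer: 0x5E

Derivation:
Register before byte 7: 0xC3
Byte 7: 0x9D
0xC3 XOR 0x9D = 0x5E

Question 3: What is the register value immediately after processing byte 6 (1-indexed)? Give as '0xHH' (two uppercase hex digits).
After byte 1 (0x72): reg=0xAA
After byte 2 (0xA9): reg=0x09
After byte 3 (0x83): reg=0xBF
After byte 4 (0xB0): reg=0x2D
After byte 5 (0x77): reg=0x81
After byte 6 (0xAC): reg=0xC3

Answer: 0xC3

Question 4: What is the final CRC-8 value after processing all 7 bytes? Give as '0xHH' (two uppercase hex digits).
Answer: 0x9D

Derivation:
After byte 1 (0x72): reg=0xAA
After byte 2 (0xA9): reg=0x09
After byte 3 (0x83): reg=0xBF
After byte 4 (0xB0): reg=0x2D
After byte 5 (0x77): reg=0x81
After byte 6 (0xAC): reg=0xC3
After byte 7 (0x9D): reg=0x9D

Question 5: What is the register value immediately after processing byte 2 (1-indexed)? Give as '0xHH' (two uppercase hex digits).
After byte 1 (0x72): reg=0xAA
After byte 2 (0xA9): reg=0x09

Answer: 0x09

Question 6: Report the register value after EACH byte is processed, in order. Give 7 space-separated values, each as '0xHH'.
0xAA 0x09 0xBF 0x2D 0x81 0xC3 0x9D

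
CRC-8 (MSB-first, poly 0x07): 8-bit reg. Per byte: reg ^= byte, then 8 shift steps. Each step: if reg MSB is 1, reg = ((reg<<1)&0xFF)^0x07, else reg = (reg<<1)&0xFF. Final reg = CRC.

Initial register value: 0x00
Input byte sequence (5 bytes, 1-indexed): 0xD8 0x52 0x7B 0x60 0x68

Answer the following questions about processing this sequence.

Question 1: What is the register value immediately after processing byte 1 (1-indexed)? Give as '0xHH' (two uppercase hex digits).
Answer: 0x06

Derivation:
After byte 1 (0xD8): reg=0x06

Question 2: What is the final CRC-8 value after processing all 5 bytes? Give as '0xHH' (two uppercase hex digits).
Answer: 0xC5

Derivation:
After byte 1 (0xD8): reg=0x06
After byte 2 (0x52): reg=0xAB
After byte 3 (0x7B): reg=0x3E
After byte 4 (0x60): reg=0x9D
After byte 5 (0x68): reg=0xC5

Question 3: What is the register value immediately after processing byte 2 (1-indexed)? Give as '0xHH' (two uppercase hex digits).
After byte 1 (0xD8): reg=0x06
After byte 2 (0x52): reg=0xAB

Answer: 0xAB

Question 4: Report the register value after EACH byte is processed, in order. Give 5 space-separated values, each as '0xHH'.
0x06 0xAB 0x3E 0x9D 0xC5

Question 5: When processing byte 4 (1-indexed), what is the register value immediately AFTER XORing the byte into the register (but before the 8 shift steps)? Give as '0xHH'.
Register before byte 4: 0x3E
Byte 4: 0x60
0x3E XOR 0x60 = 0x5E

Answer: 0x5E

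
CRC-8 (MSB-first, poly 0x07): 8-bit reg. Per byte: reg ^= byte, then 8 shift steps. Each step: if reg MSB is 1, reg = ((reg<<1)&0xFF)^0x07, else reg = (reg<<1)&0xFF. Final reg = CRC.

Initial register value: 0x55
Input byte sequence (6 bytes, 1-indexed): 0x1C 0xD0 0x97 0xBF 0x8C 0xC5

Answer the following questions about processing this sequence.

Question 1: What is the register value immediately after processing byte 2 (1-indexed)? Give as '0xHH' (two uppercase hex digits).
After byte 1 (0x1C): reg=0xF8
After byte 2 (0xD0): reg=0xD8

Answer: 0xD8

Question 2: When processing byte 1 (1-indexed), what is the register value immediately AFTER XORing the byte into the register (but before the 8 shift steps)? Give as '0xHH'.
Answer: 0x49

Derivation:
Register before byte 1: 0x55
Byte 1: 0x1C
0x55 XOR 0x1C = 0x49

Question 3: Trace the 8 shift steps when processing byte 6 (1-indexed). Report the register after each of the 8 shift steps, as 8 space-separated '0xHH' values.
Answer: 0x4A 0x94 0x2F 0x5E 0xBC 0x7F 0xFE 0xFB

Derivation:
After byte 1 (0x1C): reg=0xF8
After byte 2 (0xD0): reg=0xD8
After byte 3 (0x97): reg=0xEA
After byte 4 (0xBF): reg=0xAC
After byte 5 (0x8C): reg=0xE0
Register before byte 6: 0xE0
After XOR with byte 0xC5: 0x25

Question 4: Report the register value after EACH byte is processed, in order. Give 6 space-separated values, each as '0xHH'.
0xF8 0xD8 0xEA 0xAC 0xE0 0xFB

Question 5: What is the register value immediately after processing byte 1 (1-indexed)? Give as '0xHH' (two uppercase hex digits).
Answer: 0xF8

Derivation:
After byte 1 (0x1C): reg=0xF8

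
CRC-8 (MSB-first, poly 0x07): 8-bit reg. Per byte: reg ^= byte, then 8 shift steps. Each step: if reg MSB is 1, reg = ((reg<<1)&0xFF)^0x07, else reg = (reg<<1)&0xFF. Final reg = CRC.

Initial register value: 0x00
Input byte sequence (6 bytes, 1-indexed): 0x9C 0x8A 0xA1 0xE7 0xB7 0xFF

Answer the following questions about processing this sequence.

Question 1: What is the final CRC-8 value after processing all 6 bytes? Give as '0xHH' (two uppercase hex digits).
After byte 1 (0x9C): reg=0xDD
After byte 2 (0x8A): reg=0xA2
After byte 3 (0xA1): reg=0x09
After byte 4 (0xE7): reg=0x84
After byte 5 (0xB7): reg=0x99
After byte 6 (0xFF): reg=0x35

Answer: 0x35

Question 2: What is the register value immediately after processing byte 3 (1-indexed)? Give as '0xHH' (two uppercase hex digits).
Answer: 0x09

Derivation:
After byte 1 (0x9C): reg=0xDD
After byte 2 (0x8A): reg=0xA2
After byte 3 (0xA1): reg=0x09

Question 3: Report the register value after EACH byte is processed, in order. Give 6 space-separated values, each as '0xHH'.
0xDD 0xA2 0x09 0x84 0x99 0x35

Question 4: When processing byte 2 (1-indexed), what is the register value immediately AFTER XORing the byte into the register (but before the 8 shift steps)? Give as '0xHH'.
Register before byte 2: 0xDD
Byte 2: 0x8A
0xDD XOR 0x8A = 0x57

Answer: 0x57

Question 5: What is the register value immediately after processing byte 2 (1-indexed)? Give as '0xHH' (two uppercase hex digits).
After byte 1 (0x9C): reg=0xDD
After byte 2 (0x8A): reg=0xA2

Answer: 0xA2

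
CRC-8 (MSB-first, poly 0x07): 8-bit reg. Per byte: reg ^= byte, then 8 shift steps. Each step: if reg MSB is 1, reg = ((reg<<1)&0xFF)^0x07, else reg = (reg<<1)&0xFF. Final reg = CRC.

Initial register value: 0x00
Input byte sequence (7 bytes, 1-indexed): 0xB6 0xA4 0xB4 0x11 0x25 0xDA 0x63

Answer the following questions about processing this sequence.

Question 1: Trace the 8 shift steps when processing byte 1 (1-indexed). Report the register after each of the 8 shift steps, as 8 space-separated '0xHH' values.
Register before byte 1: 0x00
After XOR with byte 0xB6: 0xB6

Answer: 0x6B 0xD6 0xAB 0x51 0xA2 0x43 0x86 0x0B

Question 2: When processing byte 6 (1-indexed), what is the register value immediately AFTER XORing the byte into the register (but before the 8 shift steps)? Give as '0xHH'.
Answer: 0x0F

Derivation:
Register before byte 6: 0xD5
Byte 6: 0xDA
0xD5 XOR 0xDA = 0x0F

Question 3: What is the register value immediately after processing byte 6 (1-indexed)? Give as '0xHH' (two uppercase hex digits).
After byte 1 (0xB6): reg=0x0B
After byte 2 (0xA4): reg=0x44
After byte 3 (0xB4): reg=0xDE
After byte 4 (0x11): reg=0x63
After byte 5 (0x25): reg=0xD5
After byte 6 (0xDA): reg=0x2D

Answer: 0x2D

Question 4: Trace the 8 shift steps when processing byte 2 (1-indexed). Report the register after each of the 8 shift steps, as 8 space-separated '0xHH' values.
After byte 1 (0xB6): reg=0x0B
Register before byte 2: 0x0B
After XOR with byte 0xA4: 0xAF

Answer: 0x59 0xB2 0x63 0xC6 0x8B 0x11 0x22 0x44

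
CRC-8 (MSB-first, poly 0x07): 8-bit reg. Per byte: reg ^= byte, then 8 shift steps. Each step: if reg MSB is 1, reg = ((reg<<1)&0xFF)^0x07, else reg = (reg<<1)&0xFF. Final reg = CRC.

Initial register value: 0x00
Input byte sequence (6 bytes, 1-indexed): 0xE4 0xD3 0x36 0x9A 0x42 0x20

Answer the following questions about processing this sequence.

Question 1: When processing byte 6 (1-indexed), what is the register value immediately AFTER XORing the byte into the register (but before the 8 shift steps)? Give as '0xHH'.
Answer: 0x55

Derivation:
Register before byte 6: 0x75
Byte 6: 0x20
0x75 XOR 0x20 = 0x55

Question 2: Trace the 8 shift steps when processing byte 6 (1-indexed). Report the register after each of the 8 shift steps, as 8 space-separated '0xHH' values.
Answer: 0xAA 0x53 0xA6 0x4B 0x96 0x2B 0x56 0xAC

Derivation:
After byte 1 (0xE4): reg=0xB2
After byte 2 (0xD3): reg=0x20
After byte 3 (0x36): reg=0x62
After byte 4 (0x9A): reg=0xE6
After byte 5 (0x42): reg=0x75
Register before byte 6: 0x75
After XOR with byte 0x20: 0x55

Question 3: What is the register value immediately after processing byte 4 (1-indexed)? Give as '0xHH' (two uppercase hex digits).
After byte 1 (0xE4): reg=0xB2
After byte 2 (0xD3): reg=0x20
After byte 3 (0x36): reg=0x62
After byte 4 (0x9A): reg=0xE6

Answer: 0xE6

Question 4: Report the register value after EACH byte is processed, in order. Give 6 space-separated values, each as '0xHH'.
0xB2 0x20 0x62 0xE6 0x75 0xAC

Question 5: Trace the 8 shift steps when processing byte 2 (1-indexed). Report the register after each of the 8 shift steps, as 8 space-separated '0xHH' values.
Answer: 0xC2 0x83 0x01 0x02 0x04 0x08 0x10 0x20

Derivation:
After byte 1 (0xE4): reg=0xB2
Register before byte 2: 0xB2
After XOR with byte 0xD3: 0x61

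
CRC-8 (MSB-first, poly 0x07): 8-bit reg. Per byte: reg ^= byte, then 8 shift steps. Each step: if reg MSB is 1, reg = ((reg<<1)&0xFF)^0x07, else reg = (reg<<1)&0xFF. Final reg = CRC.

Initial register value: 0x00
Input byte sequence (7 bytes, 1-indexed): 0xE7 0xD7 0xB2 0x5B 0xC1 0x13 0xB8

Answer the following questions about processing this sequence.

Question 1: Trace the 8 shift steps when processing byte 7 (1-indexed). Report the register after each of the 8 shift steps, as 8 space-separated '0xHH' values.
After byte 1 (0xE7): reg=0xBB
After byte 2 (0xD7): reg=0x03
After byte 3 (0xB2): reg=0x1E
After byte 4 (0x5B): reg=0xDC
After byte 5 (0xC1): reg=0x53
After byte 6 (0x13): reg=0xC7
Register before byte 7: 0xC7
After XOR with byte 0xB8: 0x7F

Answer: 0xFE 0xFB 0xF1 0xE5 0xCD 0x9D 0x3D 0x7A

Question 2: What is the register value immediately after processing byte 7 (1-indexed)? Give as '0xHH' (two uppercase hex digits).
After byte 1 (0xE7): reg=0xBB
After byte 2 (0xD7): reg=0x03
After byte 3 (0xB2): reg=0x1E
After byte 4 (0x5B): reg=0xDC
After byte 5 (0xC1): reg=0x53
After byte 6 (0x13): reg=0xC7
After byte 7 (0xB8): reg=0x7A

Answer: 0x7A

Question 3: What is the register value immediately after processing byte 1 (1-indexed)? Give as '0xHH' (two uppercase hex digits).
After byte 1 (0xE7): reg=0xBB

Answer: 0xBB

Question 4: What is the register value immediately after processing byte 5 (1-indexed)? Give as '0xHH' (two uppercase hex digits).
After byte 1 (0xE7): reg=0xBB
After byte 2 (0xD7): reg=0x03
After byte 3 (0xB2): reg=0x1E
After byte 4 (0x5B): reg=0xDC
After byte 5 (0xC1): reg=0x53

Answer: 0x53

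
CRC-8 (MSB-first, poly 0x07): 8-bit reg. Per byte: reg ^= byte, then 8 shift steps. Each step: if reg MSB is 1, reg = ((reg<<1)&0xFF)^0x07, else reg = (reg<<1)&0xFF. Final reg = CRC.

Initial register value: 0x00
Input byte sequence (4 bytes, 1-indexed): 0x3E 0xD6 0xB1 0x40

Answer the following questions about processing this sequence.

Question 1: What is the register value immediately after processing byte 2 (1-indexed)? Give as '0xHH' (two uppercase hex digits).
After byte 1 (0x3E): reg=0xBA
After byte 2 (0xD6): reg=0x03

Answer: 0x03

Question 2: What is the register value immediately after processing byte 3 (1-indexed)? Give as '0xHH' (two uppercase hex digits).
Answer: 0x17

Derivation:
After byte 1 (0x3E): reg=0xBA
After byte 2 (0xD6): reg=0x03
After byte 3 (0xB1): reg=0x17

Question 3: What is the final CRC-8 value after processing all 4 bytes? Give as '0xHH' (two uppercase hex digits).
After byte 1 (0x3E): reg=0xBA
After byte 2 (0xD6): reg=0x03
After byte 3 (0xB1): reg=0x17
After byte 4 (0x40): reg=0xA2

Answer: 0xA2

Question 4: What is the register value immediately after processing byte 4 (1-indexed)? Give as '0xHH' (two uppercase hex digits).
Answer: 0xA2

Derivation:
After byte 1 (0x3E): reg=0xBA
After byte 2 (0xD6): reg=0x03
After byte 3 (0xB1): reg=0x17
After byte 4 (0x40): reg=0xA2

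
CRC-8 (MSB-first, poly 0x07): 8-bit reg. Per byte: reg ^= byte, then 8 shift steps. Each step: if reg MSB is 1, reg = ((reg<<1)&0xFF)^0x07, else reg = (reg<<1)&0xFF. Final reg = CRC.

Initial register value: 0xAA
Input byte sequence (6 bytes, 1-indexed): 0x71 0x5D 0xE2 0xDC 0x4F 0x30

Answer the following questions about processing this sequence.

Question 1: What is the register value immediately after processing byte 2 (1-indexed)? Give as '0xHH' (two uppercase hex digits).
After byte 1 (0x71): reg=0x0F
After byte 2 (0x5D): reg=0xB9

Answer: 0xB9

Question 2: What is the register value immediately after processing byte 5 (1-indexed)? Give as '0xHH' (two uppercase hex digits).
After byte 1 (0x71): reg=0x0F
After byte 2 (0x5D): reg=0xB9
After byte 3 (0xE2): reg=0x86
After byte 4 (0xDC): reg=0x81
After byte 5 (0x4F): reg=0x64

Answer: 0x64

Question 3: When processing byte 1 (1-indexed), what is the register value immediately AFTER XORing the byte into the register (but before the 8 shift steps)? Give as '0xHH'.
Register before byte 1: 0xAA
Byte 1: 0x71
0xAA XOR 0x71 = 0xDB

Answer: 0xDB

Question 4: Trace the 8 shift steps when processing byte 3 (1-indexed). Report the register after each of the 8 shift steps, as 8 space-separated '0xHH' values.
After byte 1 (0x71): reg=0x0F
After byte 2 (0x5D): reg=0xB9
Register before byte 3: 0xB9
After XOR with byte 0xE2: 0x5B

Answer: 0xB6 0x6B 0xD6 0xAB 0x51 0xA2 0x43 0x86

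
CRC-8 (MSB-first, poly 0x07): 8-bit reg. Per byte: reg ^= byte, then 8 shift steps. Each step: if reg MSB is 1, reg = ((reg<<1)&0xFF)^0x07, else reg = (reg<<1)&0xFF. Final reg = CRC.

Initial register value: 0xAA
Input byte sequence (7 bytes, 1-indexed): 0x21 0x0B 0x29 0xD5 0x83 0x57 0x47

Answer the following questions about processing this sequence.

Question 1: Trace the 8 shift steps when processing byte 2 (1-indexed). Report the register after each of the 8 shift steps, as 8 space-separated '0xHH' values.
After byte 1 (0x21): reg=0xB8
Register before byte 2: 0xB8
After XOR with byte 0x0B: 0xB3

Answer: 0x61 0xC2 0x83 0x01 0x02 0x04 0x08 0x10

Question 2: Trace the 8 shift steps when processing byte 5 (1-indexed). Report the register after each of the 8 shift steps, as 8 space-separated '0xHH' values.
Answer: 0xC3 0x81 0x05 0x0A 0x14 0x28 0x50 0xA0

Derivation:
After byte 1 (0x21): reg=0xB8
After byte 2 (0x0B): reg=0x10
After byte 3 (0x29): reg=0xAF
After byte 4 (0xD5): reg=0x61
Register before byte 5: 0x61
After XOR with byte 0x83: 0xE2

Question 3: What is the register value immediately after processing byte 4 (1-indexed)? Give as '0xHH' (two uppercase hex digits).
Answer: 0x61

Derivation:
After byte 1 (0x21): reg=0xB8
After byte 2 (0x0B): reg=0x10
After byte 3 (0x29): reg=0xAF
After byte 4 (0xD5): reg=0x61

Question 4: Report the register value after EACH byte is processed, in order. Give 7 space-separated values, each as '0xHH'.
0xB8 0x10 0xAF 0x61 0xA0 0xCB 0xAD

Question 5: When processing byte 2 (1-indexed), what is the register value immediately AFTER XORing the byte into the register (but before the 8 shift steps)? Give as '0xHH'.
Answer: 0xB3

Derivation:
Register before byte 2: 0xB8
Byte 2: 0x0B
0xB8 XOR 0x0B = 0xB3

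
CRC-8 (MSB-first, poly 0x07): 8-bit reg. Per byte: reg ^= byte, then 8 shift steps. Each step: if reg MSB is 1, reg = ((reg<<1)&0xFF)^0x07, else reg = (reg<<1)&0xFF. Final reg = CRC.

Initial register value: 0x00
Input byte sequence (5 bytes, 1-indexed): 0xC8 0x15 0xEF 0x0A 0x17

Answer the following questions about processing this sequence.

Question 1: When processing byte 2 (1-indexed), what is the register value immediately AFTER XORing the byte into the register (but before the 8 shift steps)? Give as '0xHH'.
Answer: 0x63

Derivation:
Register before byte 2: 0x76
Byte 2: 0x15
0x76 XOR 0x15 = 0x63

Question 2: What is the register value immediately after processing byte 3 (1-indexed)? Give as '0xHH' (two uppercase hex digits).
After byte 1 (0xC8): reg=0x76
After byte 2 (0x15): reg=0x2E
After byte 3 (0xEF): reg=0x49

Answer: 0x49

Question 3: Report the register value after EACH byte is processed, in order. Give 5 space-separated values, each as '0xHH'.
0x76 0x2E 0x49 0xCE 0x01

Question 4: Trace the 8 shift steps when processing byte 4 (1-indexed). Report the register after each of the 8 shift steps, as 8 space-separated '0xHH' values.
After byte 1 (0xC8): reg=0x76
After byte 2 (0x15): reg=0x2E
After byte 3 (0xEF): reg=0x49
Register before byte 4: 0x49
After XOR with byte 0x0A: 0x43

Answer: 0x86 0x0B 0x16 0x2C 0x58 0xB0 0x67 0xCE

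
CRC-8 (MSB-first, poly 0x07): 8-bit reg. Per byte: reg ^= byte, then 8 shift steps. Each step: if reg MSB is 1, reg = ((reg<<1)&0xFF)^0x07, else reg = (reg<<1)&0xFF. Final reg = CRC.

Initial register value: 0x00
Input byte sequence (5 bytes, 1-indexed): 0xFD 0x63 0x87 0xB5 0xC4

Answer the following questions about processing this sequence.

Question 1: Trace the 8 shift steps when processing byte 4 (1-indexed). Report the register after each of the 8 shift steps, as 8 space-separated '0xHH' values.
Answer: 0x3C 0x78 0xF0 0xE7 0xC9 0x95 0x2D 0x5A

Derivation:
After byte 1 (0xFD): reg=0xFD
After byte 2 (0x63): reg=0xD3
After byte 3 (0x87): reg=0xAB
Register before byte 4: 0xAB
After XOR with byte 0xB5: 0x1E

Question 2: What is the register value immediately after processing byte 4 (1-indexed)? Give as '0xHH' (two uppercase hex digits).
Answer: 0x5A

Derivation:
After byte 1 (0xFD): reg=0xFD
After byte 2 (0x63): reg=0xD3
After byte 3 (0x87): reg=0xAB
After byte 4 (0xB5): reg=0x5A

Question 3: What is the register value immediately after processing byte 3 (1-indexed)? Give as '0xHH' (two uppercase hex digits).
Answer: 0xAB

Derivation:
After byte 1 (0xFD): reg=0xFD
After byte 2 (0x63): reg=0xD3
After byte 3 (0x87): reg=0xAB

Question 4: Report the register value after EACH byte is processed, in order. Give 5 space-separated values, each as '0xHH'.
0xFD 0xD3 0xAB 0x5A 0xD3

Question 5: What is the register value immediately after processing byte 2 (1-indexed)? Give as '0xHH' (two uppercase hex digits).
Answer: 0xD3

Derivation:
After byte 1 (0xFD): reg=0xFD
After byte 2 (0x63): reg=0xD3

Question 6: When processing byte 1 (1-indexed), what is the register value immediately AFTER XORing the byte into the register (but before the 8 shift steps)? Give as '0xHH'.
Register before byte 1: 0x00
Byte 1: 0xFD
0x00 XOR 0xFD = 0xFD

Answer: 0xFD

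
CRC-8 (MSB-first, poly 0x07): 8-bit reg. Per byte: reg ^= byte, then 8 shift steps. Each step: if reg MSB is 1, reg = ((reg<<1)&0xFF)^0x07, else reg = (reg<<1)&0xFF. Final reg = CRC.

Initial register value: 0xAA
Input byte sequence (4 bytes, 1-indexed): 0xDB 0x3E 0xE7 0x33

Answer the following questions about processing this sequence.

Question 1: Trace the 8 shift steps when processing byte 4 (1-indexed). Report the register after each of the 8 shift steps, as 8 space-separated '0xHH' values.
After byte 1 (0xDB): reg=0x50
After byte 2 (0x3E): reg=0x0D
After byte 3 (0xE7): reg=0x98
Register before byte 4: 0x98
After XOR with byte 0x33: 0xAB

Answer: 0x51 0xA2 0x43 0x86 0x0B 0x16 0x2C 0x58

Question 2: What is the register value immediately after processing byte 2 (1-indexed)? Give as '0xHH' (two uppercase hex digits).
After byte 1 (0xDB): reg=0x50
After byte 2 (0x3E): reg=0x0D

Answer: 0x0D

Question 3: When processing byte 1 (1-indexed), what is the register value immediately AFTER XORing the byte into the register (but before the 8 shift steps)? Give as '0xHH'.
Register before byte 1: 0xAA
Byte 1: 0xDB
0xAA XOR 0xDB = 0x71

Answer: 0x71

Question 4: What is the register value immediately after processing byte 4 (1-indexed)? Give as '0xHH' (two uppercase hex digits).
Answer: 0x58

Derivation:
After byte 1 (0xDB): reg=0x50
After byte 2 (0x3E): reg=0x0D
After byte 3 (0xE7): reg=0x98
After byte 4 (0x33): reg=0x58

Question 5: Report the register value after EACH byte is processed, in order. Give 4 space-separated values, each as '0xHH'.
0x50 0x0D 0x98 0x58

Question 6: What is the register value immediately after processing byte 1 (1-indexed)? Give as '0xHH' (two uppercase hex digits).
Answer: 0x50

Derivation:
After byte 1 (0xDB): reg=0x50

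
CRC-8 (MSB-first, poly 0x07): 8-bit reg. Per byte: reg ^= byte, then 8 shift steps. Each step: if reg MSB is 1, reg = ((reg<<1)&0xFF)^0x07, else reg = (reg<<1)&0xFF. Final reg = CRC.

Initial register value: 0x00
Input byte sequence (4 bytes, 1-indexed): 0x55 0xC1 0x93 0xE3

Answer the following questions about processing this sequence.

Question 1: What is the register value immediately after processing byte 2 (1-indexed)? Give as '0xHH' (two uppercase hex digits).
After byte 1 (0x55): reg=0xAC
After byte 2 (0xC1): reg=0x04

Answer: 0x04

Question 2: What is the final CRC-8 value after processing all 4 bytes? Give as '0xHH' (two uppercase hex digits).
After byte 1 (0x55): reg=0xAC
After byte 2 (0xC1): reg=0x04
After byte 3 (0x93): reg=0xEC
After byte 4 (0xE3): reg=0x2D

Answer: 0x2D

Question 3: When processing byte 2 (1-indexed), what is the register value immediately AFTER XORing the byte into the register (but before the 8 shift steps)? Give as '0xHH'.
Register before byte 2: 0xAC
Byte 2: 0xC1
0xAC XOR 0xC1 = 0x6D

Answer: 0x6D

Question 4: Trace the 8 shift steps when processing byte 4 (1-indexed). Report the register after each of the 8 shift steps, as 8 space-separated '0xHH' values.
After byte 1 (0x55): reg=0xAC
After byte 2 (0xC1): reg=0x04
After byte 3 (0x93): reg=0xEC
Register before byte 4: 0xEC
After XOR with byte 0xE3: 0x0F

Answer: 0x1E 0x3C 0x78 0xF0 0xE7 0xC9 0x95 0x2D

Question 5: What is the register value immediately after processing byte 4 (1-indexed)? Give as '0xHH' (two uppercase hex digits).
Answer: 0x2D

Derivation:
After byte 1 (0x55): reg=0xAC
After byte 2 (0xC1): reg=0x04
After byte 3 (0x93): reg=0xEC
After byte 4 (0xE3): reg=0x2D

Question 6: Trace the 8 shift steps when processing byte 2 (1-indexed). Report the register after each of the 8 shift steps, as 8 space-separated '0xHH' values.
After byte 1 (0x55): reg=0xAC
Register before byte 2: 0xAC
After XOR with byte 0xC1: 0x6D

Answer: 0xDA 0xB3 0x61 0xC2 0x83 0x01 0x02 0x04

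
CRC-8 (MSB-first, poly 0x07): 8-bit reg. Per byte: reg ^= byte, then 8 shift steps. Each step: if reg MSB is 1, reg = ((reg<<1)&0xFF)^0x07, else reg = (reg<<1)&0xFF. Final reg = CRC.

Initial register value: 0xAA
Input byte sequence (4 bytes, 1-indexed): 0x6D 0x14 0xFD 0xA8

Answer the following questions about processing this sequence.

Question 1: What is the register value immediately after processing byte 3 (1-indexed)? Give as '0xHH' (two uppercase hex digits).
Answer: 0x65

Derivation:
After byte 1 (0x6D): reg=0x5B
After byte 2 (0x14): reg=0xEA
After byte 3 (0xFD): reg=0x65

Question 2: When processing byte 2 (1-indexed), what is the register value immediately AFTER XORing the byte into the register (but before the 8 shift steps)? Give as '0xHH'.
Register before byte 2: 0x5B
Byte 2: 0x14
0x5B XOR 0x14 = 0x4F

Answer: 0x4F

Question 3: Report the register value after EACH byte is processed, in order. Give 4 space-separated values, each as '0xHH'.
0x5B 0xEA 0x65 0x6D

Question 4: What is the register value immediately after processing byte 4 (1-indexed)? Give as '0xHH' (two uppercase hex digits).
After byte 1 (0x6D): reg=0x5B
After byte 2 (0x14): reg=0xEA
After byte 3 (0xFD): reg=0x65
After byte 4 (0xA8): reg=0x6D

Answer: 0x6D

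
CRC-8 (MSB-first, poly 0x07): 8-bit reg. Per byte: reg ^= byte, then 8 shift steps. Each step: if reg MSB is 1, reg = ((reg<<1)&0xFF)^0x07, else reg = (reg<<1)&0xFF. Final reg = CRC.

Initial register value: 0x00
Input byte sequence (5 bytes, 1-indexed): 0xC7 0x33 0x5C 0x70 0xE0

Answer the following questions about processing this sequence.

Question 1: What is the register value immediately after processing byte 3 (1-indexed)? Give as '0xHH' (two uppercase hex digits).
Answer: 0xCE

Derivation:
After byte 1 (0xC7): reg=0x5B
After byte 2 (0x33): reg=0x1F
After byte 3 (0x5C): reg=0xCE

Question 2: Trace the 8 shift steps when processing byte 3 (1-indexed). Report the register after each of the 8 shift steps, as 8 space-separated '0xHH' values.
Answer: 0x86 0x0B 0x16 0x2C 0x58 0xB0 0x67 0xCE

Derivation:
After byte 1 (0xC7): reg=0x5B
After byte 2 (0x33): reg=0x1F
Register before byte 3: 0x1F
After XOR with byte 0x5C: 0x43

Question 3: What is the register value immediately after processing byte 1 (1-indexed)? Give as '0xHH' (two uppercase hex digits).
Answer: 0x5B

Derivation:
After byte 1 (0xC7): reg=0x5B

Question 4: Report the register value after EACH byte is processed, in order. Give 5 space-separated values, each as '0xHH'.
0x5B 0x1F 0xCE 0x33 0x37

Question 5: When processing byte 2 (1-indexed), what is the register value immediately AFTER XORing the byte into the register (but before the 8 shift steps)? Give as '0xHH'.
Register before byte 2: 0x5B
Byte 2: 0x33
0x5B XOR 0x33 = 0x68

Answer: 0x68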